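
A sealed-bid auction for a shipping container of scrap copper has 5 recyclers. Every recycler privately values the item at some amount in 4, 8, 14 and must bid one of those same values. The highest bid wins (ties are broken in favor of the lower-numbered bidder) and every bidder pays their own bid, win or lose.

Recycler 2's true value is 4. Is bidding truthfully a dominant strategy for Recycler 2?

Check each profile of the others' bids and compare truth against every alternative bid.
Others bid (4, 4, 4, 14): truth gives -4, best alternative gives -8.
Others bid (4, 4, 8, 14): truth gives -4, best alternative gives -8.
Others bid (4, 4, 14, 4): truth gives -4, best alternative gives -8.
Others bid (4, 4, 14, 8): truth gives -4, best alternative gives -8.
Others bid (4, 4, 14, 14): truth gives -4, best alternative gives -8.
Others bid (4, 8, 4, 14): truth gives -4, best alternative gives -8.
(Remaining 75 profiles checked similarly; truth is weakly best in each.)
In every case the truthful bid is at least as good as any alternative, so it is a dominant strategy.

Yes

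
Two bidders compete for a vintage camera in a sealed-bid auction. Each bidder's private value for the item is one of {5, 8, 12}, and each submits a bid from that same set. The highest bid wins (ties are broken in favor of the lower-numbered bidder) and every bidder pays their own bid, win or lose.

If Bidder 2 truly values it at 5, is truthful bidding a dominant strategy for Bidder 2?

Consider the case where Bidder 1 bids 5.
Truthful bid 5: loses but pays 5, utility -5.
Bid 8 instead: wins, pays 8, utility 5 - 8 = -3.
Since -3 > -5, bidding 8 is strictly better here, so truthful bidding is not dominant.

No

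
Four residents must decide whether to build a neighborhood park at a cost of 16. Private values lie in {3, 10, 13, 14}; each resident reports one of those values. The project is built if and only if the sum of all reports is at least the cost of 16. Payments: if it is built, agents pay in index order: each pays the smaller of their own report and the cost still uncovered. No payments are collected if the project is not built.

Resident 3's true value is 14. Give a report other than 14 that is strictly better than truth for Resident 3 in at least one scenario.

3

Suppose Resident 1 reports 3, Resident 2 reports 3 and Resident 4 reports 10.
Report 14: project built, pays 10, utility 14 - 10 = 4.
Report 3: project built, pays 3, utility 14 - 3 = 11.
So reporting 3 beats truth here (11 > 4).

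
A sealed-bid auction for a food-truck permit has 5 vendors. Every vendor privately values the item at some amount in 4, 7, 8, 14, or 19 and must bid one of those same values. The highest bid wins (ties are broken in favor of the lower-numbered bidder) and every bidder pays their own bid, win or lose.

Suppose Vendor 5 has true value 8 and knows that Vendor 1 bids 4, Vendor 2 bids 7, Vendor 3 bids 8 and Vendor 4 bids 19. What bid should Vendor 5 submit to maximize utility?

4

Bid 4: loses but pays 4, utility -4.
Bid 7: loses but pays 7, utility -7.
Bid 8: loses but pays 8, utility -8.
Bid 14: loses but pays 14, utility -14.
Bid 19: loses but pays 19, utility -19.
The best choice is 4 with utility -4.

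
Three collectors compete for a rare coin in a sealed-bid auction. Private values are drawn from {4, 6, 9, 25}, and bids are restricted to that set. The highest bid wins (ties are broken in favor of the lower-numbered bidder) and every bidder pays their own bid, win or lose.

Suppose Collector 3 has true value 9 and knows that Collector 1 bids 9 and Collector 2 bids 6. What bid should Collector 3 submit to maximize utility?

Bid 4: loses but pays 4, utility -4.
Bid 6: loses but pays 6, utility -6.
Bid 9: loses but pays 9, utility -9.
Bid 25: wins, pays 25, utility 9 - 25 = -16.
The best choice is 4 with utility -4.

4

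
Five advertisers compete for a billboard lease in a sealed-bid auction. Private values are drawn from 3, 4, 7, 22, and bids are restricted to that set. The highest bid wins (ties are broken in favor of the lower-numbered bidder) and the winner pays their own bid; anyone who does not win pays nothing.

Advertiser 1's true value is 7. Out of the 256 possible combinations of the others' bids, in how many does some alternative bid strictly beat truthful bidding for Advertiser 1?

16

Others bid (3, 3, 3, 3): truth gives 0; bid 3 gives 4 > 0. Violating.
Others bid (3, 3, 3, 4): truth gives 0; bid 4 gives 3 > 0. Violating.
Others bid (3, 3, 4, 3): truth gives 0; bid 4 gives 3 > 0. Violating.
Others bid (3, 3, 4, 4): truth gives 0; bid 4 gives 3 > 0. Violating.
Others bid (3, 3, 3, 7): truth gives 0; no alternative beats it.
Others bid (3, 3, 3, 22): truth gives 0; no alternative beats it.
(Checking all 256 profiles: 16 have a profitable deviation, 240 do not.)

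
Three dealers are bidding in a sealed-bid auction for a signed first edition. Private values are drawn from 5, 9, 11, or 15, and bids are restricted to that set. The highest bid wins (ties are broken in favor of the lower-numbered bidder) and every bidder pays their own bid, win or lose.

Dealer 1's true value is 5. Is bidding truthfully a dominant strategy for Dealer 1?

No

Consider the case where Dealer 2 bids 5 and Dealer 3 bids 9.
Truthful bid 5: loses but pays 5, utility -5.
Bid 9 instead: wins, pays 9, utility 5 - 9 = -4.
Since -4 > -5, bidding 9 is strictly better here, so truthful bidding is not dominant.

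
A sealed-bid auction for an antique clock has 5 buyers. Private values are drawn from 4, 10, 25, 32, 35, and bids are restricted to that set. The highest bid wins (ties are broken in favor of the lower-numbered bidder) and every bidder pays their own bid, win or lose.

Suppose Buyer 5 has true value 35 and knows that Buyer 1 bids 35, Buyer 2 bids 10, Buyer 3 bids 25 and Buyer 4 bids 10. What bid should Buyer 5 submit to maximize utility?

4

Bid 4: loses but pays 4, utility -4.
Bid 10: loses but pays 10, utility -10.
Bid 25: loses but pays 25, utility -25.
Bid 32: loses but pays 32, utility -32.
Bid 35: loses but pays 35, utility -35.
The best choice is 4 with utility -4.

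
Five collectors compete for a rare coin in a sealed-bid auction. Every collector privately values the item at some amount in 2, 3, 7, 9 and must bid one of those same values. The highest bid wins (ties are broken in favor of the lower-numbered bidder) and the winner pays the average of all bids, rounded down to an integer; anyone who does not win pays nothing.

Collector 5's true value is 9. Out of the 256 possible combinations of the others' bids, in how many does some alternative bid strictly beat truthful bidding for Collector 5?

6

Others bid (2, 2, 2, 2): truth gives 6; bid 3 gives 7 > 6. Violating.
Others bid (2, 3, 3, 3): truth gives 5; bid 7 gives 6 > 5. Violating.
Others bid (3, 2, 3, 3): truth gives 5; bid 7 gives 6 > 5. Violating.
Others bid (3, 3, 2, 3): truth gives 5; bid 7 gives 6 > 5. Violating.
Others bid (2, 2, 2, 3): truth gives 6; no alternative beats it.
Others bid (2, 2, 2, 7): truth gives 5; no alternative beats it.
(Checking all 256 profiles: 6 have a profitable deviation, 250 do not.)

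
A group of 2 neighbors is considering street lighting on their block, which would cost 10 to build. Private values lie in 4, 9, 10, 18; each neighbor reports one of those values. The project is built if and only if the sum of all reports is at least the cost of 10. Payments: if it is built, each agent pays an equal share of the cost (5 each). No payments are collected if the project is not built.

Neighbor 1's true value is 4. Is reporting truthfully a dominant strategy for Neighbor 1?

Yes

Check each profile of the others' reports and compare truth against every alternative report.
Others report (4): truth gives 0, best alternative gives -1.
Others report (9): truth gives -1, best alternative gives -1.
Others report (10): truth gives -1, best alternative gives -1.
Others report (18): truth gives -1, best alternative gives -1.
In every case the truthful report is at least as good as any alternative, so it is a dominant strategy.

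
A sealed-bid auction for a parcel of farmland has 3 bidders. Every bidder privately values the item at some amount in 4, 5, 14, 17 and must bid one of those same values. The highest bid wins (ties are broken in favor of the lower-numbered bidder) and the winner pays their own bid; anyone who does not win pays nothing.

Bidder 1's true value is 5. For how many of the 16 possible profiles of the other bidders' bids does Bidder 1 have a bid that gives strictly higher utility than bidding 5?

Others bid (4, 4): truth gives 0; bid 4 gives 1 > 0. Violating.
Others bid (4, 5): truth gives 0; no alternative beats it.
Others bid (4, 14): truth gives 0; no alternative beats it.
(Checking all 16 profiles: 1 has a profitable deviation, 15 do not.)

1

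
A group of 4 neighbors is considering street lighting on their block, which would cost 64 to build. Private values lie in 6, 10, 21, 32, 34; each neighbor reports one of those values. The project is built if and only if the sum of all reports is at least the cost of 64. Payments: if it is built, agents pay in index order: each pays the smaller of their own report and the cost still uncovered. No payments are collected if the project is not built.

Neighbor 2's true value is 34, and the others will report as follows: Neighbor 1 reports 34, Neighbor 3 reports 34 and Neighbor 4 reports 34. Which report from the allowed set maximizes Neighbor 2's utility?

Report 6: project built, pays 6, utility 34 - 6 = 28.
Report 10: project built, pays 10, utility 34 - 10 = 24.
Report 21: project built, pays 21, utility 34 - 21 = 13.
Report 32: project built, pays 30, utility 34 - 30 = 4.
Report 34: project built, pays 30, utility 34 - 30 = 4.
The best choice is 6 with utility 28.

6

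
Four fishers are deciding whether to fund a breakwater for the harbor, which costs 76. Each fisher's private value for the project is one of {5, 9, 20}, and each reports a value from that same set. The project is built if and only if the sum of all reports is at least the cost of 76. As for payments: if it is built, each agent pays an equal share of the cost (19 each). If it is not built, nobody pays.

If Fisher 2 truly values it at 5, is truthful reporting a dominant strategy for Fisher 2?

Yes

Check each profile of the others' reports and compare truth against every alternative report.
Others report (5, 5, 5): truth gives 0, best alternative gives 0.
Others report (5, 5, 9): truth gives 0, best alternative gives 0.
Others report (5, 5, 20): truth gives 0, best alternative gives 0.
Others report (5, 9, 5): truth gives 0, best alternative gives 0.
Others report (5, 9, 9): truth gives 0, best alternative gives 0.
Others report (5, 9, 20): truth gives 0, best alternative gives 0.
(Remaining 21 profiles checked similarly; truth is weakly best in each.)
In every case the truthful report is at least as good as any alternative, so it is a dominant strategy.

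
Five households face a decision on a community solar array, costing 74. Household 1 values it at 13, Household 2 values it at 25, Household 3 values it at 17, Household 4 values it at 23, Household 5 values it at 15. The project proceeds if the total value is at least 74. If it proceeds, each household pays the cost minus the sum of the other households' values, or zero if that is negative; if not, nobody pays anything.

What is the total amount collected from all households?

Total value 93 ≥ cost 74, so it is built.
Household 1: others sum to 80; max(0, 74 - 80) = 0.
Household 2: others sum to 68; max(0, 74 - 68) = 6.
Household 3: others sum to 76; max(0, 74 - 76) = 0.
Household 4: others sum to 70; max(0, 74 - 70) = 4.
Household 5: others sum to 78; max(0, 74 - 78) = 0.
Total collected = 0 + 6 + 0 + 4 + 0 = 10.

10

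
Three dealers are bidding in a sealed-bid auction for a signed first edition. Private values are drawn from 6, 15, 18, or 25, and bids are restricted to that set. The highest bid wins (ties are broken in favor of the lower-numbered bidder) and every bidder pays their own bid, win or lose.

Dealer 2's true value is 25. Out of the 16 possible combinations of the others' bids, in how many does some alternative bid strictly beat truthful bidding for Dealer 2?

10

Others bid (6, 6): truth gives 0; bid 15 gives 10 > 0. Violating.
Others bid (6, 15): truth gives 0; bid 15 gives 10 > 0. Violating.
Others bid (6, 18): truth gives 0; bid 18 gives 7 > 0. Violating.
Others bid (15, 6): truth gives 0; bid 18 gives 7 > 0. Violating.
Others bid (6, 25): truth gives 0; no alternative beats it.
Others bid (15, 25): truth gives 0; no alternative beats it.
(Checking all 16 profiles: 10 have a profitable deviation, 6 do not.)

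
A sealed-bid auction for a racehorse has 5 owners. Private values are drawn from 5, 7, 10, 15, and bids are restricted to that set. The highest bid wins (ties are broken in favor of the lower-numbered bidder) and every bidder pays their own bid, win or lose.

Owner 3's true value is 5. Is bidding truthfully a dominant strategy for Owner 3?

No

Consider the case where Owner 1 bids 5, Owner 2 bids 5, Owner 4 bids 5 and Owner 5 bids 5.
Truthful bid 5: loses but pays 5, utility -5.
Bid 7 instead: wins, pays 7, utility 5 - 7 = -2.
Since -2 > -5, bidding 7 is strictly better here, so truthful bidding is not dominant.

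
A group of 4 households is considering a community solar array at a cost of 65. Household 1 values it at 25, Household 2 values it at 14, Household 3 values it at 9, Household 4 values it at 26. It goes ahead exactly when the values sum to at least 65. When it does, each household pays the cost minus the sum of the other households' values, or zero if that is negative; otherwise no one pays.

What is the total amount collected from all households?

38

Total value 74 ≥ cost 65, so it is built.
Household 1: others sum to 49; max(0, 65 - 49) = 16.
Household 2: others sum to 60; max(0, 65 - 60) = 5.
Household 3: others sum to 65; max(0, 65 - 65) = 0.
Household 4: others sum to 48; max(0, 65 - 48) = 17.
Total collected = 16 + 5 + 0 + 17 = 38.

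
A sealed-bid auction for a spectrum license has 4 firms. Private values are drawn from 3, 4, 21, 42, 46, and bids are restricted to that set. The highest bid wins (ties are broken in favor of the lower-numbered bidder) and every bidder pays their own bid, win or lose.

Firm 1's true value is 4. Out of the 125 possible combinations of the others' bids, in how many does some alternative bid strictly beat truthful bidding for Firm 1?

118

Others bid (3, 3, 3): truth gives 0; bid 3 gives 1 > 0. Violating.
Others bid (3, 3, 21): truth gives -4; bid 3 gives -3 > -4. Violating.
Others bid (3, 3, 42): truth gives -4; bid 3 gives -3 > -4. Violating.
Others bid (3, 3, 46): truth gives -4; bid 3 gives -3 > -4. Violating.
Others bid (3, 3, 4): truth gives 0; no alternative beats it.
Others bid (3, 4, 3): truth gives 0; no alternative beats it.
(Checking all 125 profiles: 118 have a profitable deviation, 7 do not.)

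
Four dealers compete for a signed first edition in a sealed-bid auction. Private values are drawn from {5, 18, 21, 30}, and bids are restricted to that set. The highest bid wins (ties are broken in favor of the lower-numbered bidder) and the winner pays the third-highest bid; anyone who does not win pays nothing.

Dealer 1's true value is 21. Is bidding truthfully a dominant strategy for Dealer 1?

No

Consider the case where Dealer 2 bids 5, Dealer 3 bids 5 and Dealer 4 bids 30.
Truthful bid 21: loses, pays 0, utility 0.
Bid 30 instead: wins, pays 5, utility 21 - 5 = 16.
Since 16 > 0, bidding 30 is strictly better here, so truthful bidding is not dominant.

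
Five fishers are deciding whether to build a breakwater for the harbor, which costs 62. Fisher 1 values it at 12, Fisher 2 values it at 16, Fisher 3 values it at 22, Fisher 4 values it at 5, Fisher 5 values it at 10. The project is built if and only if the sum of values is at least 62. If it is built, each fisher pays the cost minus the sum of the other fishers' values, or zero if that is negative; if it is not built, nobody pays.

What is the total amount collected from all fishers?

50

Total value 65 ≥ cost 62, so it is built.
Fisher 1: others sum to 53; max(0, 62 - 53) = 9.
Fisher 2: others sum to 49; max(0, 62 - 49) = 13.
Fisher 3: others sum to 43; max(0, 62 - 43) = 19.
Fisher 4: others sum to 60; max(0, 62 - 60) = 2.
Fisher 5: others sum to 55; max(0, 62 - 55) = 7.
Total collected = 9 + 13 + 19 + 2 + 7 = 50.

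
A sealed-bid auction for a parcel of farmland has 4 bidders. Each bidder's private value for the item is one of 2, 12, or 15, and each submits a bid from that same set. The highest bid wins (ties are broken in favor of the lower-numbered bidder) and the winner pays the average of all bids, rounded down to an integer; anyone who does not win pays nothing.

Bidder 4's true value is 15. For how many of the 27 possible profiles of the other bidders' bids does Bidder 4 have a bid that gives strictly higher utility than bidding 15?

Others bid (2, 2, 2): truth gives 10; bid 12 gives 11 > 10. Violating.
Others bid (2, 2, 12): truth gives 8; no alternative beats it.
Others bid (2, 2, 15): truth gives 0; no alternative beats it.
(Checking all 27 profiles: 1 has a profitable deviation, 26 do not.)

1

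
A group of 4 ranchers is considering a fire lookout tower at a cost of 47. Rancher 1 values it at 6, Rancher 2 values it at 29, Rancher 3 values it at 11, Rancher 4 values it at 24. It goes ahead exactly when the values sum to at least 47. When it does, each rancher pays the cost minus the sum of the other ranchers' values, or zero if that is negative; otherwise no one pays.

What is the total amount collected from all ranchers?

7

Total value 70 ≥ cost 47, so it is built.
Rancher 1: others sum to 64; max(0, 47 - 64) = 0.
Rancher 2: others sum to 41; max(0, 47 - 41) = 6.
Rancher 3: others sum to 59; max(0, 47 - 59) = 0.
Rancher 4: others sum to 46; max(0, 47 - 46) = 1.
Total collected = 0 + 6 + 0 + 1 = 7.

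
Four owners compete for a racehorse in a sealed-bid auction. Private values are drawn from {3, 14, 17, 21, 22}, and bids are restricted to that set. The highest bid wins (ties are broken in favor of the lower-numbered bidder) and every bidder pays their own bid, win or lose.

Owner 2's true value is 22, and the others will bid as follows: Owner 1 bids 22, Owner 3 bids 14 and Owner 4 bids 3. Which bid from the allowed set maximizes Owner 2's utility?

3

Bid 3: loses but pays 3, utility -3.
Bid 14: loses but pays 14, utility -14.
Bid 17: loses but pays 17, utility -17.
Bid 21: loses but pays 21, utility -21.
Bid 22: loses but pays 22, utility -22.
The best choice is 3 with utility -3.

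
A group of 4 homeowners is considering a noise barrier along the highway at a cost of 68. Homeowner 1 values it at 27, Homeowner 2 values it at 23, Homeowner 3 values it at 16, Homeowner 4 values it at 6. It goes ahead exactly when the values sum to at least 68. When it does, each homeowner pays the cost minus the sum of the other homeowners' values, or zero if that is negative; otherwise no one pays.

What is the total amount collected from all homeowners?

56

Total value 72 ≥ cost 68, so it is built.
Homeowner 1: others sum to 45; max(0, 68 - 45) = 23.
Homeowner 2: others sum to 49; max(0, 68 - 49) = 19.
Homeowner 3: others sum to 56; max(0, 68 - 56) = 12.
Homeowner 4: others sum to 66; max(0, 68 - 66) = 2.
Total collected = 23 + 19 + 12 + 2 = 56.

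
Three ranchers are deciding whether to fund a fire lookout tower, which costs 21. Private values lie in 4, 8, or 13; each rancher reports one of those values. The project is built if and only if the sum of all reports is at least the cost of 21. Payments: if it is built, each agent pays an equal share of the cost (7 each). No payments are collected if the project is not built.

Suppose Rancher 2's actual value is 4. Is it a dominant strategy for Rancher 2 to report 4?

Check each profile of the others' reports and compare truth against every alternative report.
Others report (8, 8): truth gives 0, best alternative gives -3.
Others report (4, 13): truth gives -3, best alternative gives -3.
Others report (8, 13): truth gives -3, best alternative gives -3.
Others report (13, 4): truth gives -3, best alternative gives -3.
Others report (13, 8): truth gives -3, best alternative gives -3.
Others report (13, 13): truth gives -3, best alternative gives -3.
(Remaining 3 profiles checked similarly; truth is weakly best in each.)
In every case the truthful report is at least as good as any alternative, so it is a dominant strategy.

Yes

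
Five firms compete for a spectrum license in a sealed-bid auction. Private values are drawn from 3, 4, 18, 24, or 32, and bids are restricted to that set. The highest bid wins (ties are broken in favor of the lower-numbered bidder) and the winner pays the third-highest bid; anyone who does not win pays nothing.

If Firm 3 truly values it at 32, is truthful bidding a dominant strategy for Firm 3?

Yes

Check each profile of the others' bids and compare truth against every alternative bid.
Others bid (3, 3, 3, 32): truth gives 29, best alternative gives 0.
Others bid (3, 3, 32, 3): truth gives 29, best alternative gives 0.
Others bid (3, 24, 3, 3): truth gives 29, best alternative gives 0.
Others bid (24, 3, 3, 3): truth gives 29, best alternative gives 0.
Others bid (3, 3, 4, 32): truth gives 28, best alternative gives 0.
Others bid (3, 3, 32, 4): truth gives 28, best alternative gives 0.
(Remaining 619 profiles checked similarly; truth is weakly best in each.)
In every case the truthful bid is at least as good as any alternative, so it is a dominant strategy.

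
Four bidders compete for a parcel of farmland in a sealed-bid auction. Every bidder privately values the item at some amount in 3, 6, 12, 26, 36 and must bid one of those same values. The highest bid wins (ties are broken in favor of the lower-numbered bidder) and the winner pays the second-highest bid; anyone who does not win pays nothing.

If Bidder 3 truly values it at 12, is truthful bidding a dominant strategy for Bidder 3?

Yes

Check each profile of the others' bids and compare truth against every alternative bid.
Others bid (3, 3, 3): truth gives 9, best alternative gives 9.
Others bid (3, 3, 6): truth gives 6, best alternative gives 6.
Others bid (3, 6, 3): truth gives 6, best alternative gives 6.
Others bid (3, 6, 6): truth gives 6, best alternative gives 6.
Others bid (6, 3, 3): truth gives 6, best alternative gives 6.
Others bid (6, 3, 6): truth gives 6, best alternative gives 6.
(Remaining 119 profiles checked similarly; truth is weakly best in each.)
In every case the truthful bid is at least as good as any alternative, so it is a dominant strategy.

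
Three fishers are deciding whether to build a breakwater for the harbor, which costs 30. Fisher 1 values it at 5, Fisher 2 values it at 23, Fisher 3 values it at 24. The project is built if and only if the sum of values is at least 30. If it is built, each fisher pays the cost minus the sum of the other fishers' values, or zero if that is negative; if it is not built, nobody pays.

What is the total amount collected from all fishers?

3

Total value 52 ≥ cost 30, so it is built.
Fisher 1: others sum to 47; max(0, 30 - 47) = 0.
Fisher 2: others sum to 29; max(0, 30 - 29) = 1.
Fisher 3: others sum to 28; max(0, 30 - 28) = 2.
Total collected = 0 + 1 + 2 = 3.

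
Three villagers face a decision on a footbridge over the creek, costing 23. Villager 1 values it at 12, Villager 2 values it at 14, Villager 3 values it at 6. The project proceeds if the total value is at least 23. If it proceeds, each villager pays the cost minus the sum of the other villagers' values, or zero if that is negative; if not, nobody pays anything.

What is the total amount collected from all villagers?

Total value 32 ≥ cost 23, so it is built.
Villager 1: others sum to 20; max(0, 23 - 20) = 3.
Villager 2: others sum to 18; max(0, 23 - 18) = 5.
Villager 3: others sum to 26; max(0, 23 - 26) = 0.
Total collected = 3 + 5 + 0 = 8.

8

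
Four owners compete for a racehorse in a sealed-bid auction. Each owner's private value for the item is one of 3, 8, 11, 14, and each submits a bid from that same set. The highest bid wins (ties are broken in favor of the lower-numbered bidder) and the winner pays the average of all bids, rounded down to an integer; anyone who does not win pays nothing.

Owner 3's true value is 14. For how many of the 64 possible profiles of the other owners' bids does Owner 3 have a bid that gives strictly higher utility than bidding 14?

11

Others bid (3, 3, 3): truth gives 9; bid 8 gives 10 > 9. Violating.
Others bid (3, 3, 8): truth gives 7; bid 8 gives 9 > 7. Violating.
Others bid (3, 8, 3): truth gives 7; bid 11 gives 8 > 7. Violating.
Others bid (3, 8, 8): truth gives 6; bid 11 gives 7 > 6. Violating.
Others bid (3, 3, 11): truth gives 7; no alternative beats it.
Others bid (3, 3, 14): truth gives 6; no alternative beats it.
(Checking all 64 profiles: 11 have a profitable deviation, 53 do not.)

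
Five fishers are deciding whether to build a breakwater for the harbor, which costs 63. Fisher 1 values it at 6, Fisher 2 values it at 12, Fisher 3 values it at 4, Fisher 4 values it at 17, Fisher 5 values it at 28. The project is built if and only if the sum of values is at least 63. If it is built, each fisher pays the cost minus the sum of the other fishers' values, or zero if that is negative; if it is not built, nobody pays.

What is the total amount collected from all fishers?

Total value 67 ≥ cost 63, so it is built.
Fisher 1: others sum to 61; max(0, 63 - 61) = 2.
Fisher 2: others sum to 55; max(0, 63 - 55) = 8.
Fisher 3: others sum to 63; max(0, 63 - 63) = 0.
Fisher 4: others sum to 50; max(0, 63 - 50) = 13.
Fisher 5: others sum to 39; max(0, 63 - 39) = 24.
Total collected = 2 + 8 + 0 + 13 + 24 = 47.

47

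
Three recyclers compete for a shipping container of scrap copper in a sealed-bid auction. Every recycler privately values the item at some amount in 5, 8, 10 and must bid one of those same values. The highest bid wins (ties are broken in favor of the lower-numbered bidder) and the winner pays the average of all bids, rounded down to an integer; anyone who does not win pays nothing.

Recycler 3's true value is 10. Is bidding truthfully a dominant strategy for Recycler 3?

Yes

Check each profile of the others' bids and compare truth against every alternative bid.
Others bid (5, 8): truth gives 3, best alternative gives 0.
Others bid (8, 5): truth gives 3, best alternative gives 0.
Others bid (8, 8): truth gives 2, best alternative gives 0.
Others bid (5, 5): truth gives 4, best alternative gives 4.
Others bid (5, 10): truth gives 0, best alternative gives 0.
Others bid (8, 10): truth gives 0, best alternative gives 0.
(Remaining 3 profiles checked similarly; truth is weakly best in each.)
In every case the truthful bid is at least as good as any alternative, so it is a dominant strategy.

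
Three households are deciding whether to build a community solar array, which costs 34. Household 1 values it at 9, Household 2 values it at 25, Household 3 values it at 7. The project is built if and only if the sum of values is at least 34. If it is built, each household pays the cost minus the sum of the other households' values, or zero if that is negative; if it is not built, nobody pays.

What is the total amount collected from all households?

20

Total value 41 ≥ cost 34, so it is built.
Household 1: others sum to 32; max(0, 34 - 32) = 2.
Household 2: others sum to 16; max(0, 34 - 16) = 18.
Household 3: others sum to 34; max(0, 34 - 34) = 0.
Total collected = 2 + 18 + 0 = 20.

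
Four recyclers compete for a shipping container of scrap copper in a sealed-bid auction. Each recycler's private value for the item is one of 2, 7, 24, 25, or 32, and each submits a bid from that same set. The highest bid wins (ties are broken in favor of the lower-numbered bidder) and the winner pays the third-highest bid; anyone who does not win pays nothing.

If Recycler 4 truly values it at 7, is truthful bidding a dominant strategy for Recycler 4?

No

Consider the case where Recycler 1 bids 2, Recycler 2 bids 2 and Recycler 3 bids 7.
Truthful bid 7: loses, pays 0, utility 0.
Bid 24 instead: wins, pays 2, utility 7 - 2 = 5.
Since 5 > 0, bidding 24 is strictly better here, so truthful bidding is not dominant.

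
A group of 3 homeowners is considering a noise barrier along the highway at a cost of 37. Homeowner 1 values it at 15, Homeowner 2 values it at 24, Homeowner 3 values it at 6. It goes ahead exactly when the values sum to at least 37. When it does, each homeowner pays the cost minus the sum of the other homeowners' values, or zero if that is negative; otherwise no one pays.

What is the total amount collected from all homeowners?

23

Total value 45 ≥ cost 37, so it is built.
Homeowner 1: others sum to 30; max(0, 37 - 30) = 7.
Homeowner 2: others sum to 21; max(0, 37 - 21) = 16.
Homeowner 3: others sum to 39; max(0, 37 - 39) = 0.
Total collected = 7 + 16 + 0 = 23.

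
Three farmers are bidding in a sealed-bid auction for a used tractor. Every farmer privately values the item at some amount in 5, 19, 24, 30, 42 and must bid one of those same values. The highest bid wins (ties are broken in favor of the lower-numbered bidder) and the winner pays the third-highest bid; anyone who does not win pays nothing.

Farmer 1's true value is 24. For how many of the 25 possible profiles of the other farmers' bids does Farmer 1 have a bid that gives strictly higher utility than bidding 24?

8

Others bid (5, 30): truth gives 0; bid 30 gives 19 > 0. Violating.
Others bid (5, 42): truth gives 0; bid 42 gives 19 > 0. Violating.
Others bid (19, 30): truth gives 0; bid 30 gives 5 > 0. Violating.
Others bid (19, 42): truth gives 0; bid 42 gives 5 > 0. Violating.
Others bid (5, 5): truth gives 19; no alternative beats it.
Others bid (5, 19): truth gives 19; no alternative beats it.
(Checking all 25 profiles: 8 have a profitable deviation, 17 do not.)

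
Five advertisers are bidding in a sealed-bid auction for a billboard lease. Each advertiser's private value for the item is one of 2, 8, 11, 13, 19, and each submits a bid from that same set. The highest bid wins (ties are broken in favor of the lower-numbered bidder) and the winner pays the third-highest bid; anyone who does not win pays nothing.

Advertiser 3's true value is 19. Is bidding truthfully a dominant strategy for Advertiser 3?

Yes

Check each profile of the others' bids and compare truth against every alternative bid.
Others bid (2, 2, 2, 19): truth gives 17, best alternative gives 0.
Others bid (2, 2, 19, 2): truth gives 17, best alternative gives 0.
Others bid (2, 13, 2, 2): truth gives 17, best alternative gives 0.
Others bid (13, 2, 2, 2): truth gives 17, best alternative gives 0.
Others bid (2, 2, 8, 19): truth gives 11, best alternative gives 0.
Others bid (2, 2, 19, 8): truth gives 11, best alternative gives 0.
(Remaining 619 profiles checked similarly; truth is weakly best in each.)
In every case the truthful bid is at least as good as any alternative, so it is a dominant strategy.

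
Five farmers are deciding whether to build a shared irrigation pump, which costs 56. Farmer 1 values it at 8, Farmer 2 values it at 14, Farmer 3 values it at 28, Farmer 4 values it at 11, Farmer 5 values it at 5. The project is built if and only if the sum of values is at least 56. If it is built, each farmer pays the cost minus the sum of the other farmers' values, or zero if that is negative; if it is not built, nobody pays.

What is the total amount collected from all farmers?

Total value 66 ≥ cost 56, so it is built.
Farmer 1: others sum to 58; max(0, 56 - 58) = 0.
Farmer 2: others sum to 52; max(0, 56 - 52) = 4.
Farmer 3: others sum to 38; max(0, 56 - 38) = 18.
Farmer 4: others sum to 55; max(0, 56 - 55) = 1.
Farmer 5: others sum to 61; max(0, 56 - 61) = 0.
Total collected = 0 + 4 + 18 + 1 + 0 = 23.

23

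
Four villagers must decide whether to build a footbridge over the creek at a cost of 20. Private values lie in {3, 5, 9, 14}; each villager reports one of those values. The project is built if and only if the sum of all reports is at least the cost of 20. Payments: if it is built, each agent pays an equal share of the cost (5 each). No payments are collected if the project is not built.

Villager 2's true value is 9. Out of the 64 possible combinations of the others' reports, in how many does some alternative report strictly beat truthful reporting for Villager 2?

Others report (3, 3, 3): truth gives 0; report 14 gives 4 > 0. Violating.
Others report (3, 3, 5): truth gives 4; no alternative beats it.
Others report (3, 3, 9): truth gives 4; no alternative beats it.
(Checking all 64 profiles: 1 has a profitable deviation, 63 do not.)

1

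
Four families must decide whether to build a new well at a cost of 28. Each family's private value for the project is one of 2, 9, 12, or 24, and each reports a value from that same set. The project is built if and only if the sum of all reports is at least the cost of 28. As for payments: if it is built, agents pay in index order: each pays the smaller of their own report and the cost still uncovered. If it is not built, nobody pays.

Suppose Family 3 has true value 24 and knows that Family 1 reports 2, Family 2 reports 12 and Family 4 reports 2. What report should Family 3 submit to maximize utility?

Report 2: project not built, utility 0.
Report 9: project not built, utility 0.
Report 12: project built, pays 12, utility 24 - 12 = 12.
Report 24: project built, pays 14, utility 24 - 14 = 10.
The best choice is 12 with utility 12.

12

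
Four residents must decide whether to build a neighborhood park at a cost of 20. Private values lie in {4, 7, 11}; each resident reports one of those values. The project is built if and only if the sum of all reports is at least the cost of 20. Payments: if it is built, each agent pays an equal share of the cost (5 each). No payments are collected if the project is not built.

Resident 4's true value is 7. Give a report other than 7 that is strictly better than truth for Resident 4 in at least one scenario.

11

Suppose Resident 1 reports 4, Resident 2 reports 4 and Resident 3 reports 4.
Report 7: project not built, utility 0.
Report 11: project built, pays 5, utility 7 - 5 = 2.
So reporting 11 beats truth here (2 > 0).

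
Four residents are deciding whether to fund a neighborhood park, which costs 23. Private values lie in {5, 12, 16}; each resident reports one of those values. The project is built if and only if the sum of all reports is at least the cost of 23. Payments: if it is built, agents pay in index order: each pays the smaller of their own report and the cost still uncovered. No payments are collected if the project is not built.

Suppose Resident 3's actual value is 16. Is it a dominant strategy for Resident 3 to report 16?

Consider the case where Resident 1 reports 5, Resident 2 reports 5 and Resident 4 reports 5.
Truthful report 16: project built, pays 13, utility 16 - 13 = 3.
Report 12 instead: project built, pays 12, utility 16 - 12 = 4.
Since 4 > 3, reporting 12 is strictly better here, so truthful reporting is not dominant.

No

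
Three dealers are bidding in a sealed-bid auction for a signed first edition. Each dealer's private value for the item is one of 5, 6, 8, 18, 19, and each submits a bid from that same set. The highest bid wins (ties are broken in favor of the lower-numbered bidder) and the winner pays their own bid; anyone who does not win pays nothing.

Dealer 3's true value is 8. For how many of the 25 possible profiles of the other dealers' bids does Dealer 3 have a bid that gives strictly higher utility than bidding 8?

1

Others bid (5, 5): truth gives 0; bid 6 gives 2 > 0. Violating.
Others bid (5, 6): truth gives 0; no alternative beats it.
Others bid (5, 8): truth gives 0; no alternative beats it.
(Checking all 25 profiles: 1 has a profitable deviation, 24 do not.)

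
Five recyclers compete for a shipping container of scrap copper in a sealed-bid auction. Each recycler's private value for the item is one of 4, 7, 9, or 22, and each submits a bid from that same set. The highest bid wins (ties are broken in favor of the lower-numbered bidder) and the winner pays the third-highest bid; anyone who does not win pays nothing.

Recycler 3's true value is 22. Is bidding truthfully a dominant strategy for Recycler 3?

Yes

Check each profile of the others' bids and compare truth against every alternative bid.
Others bid (4, 4, 4, 22): truth gives 18, best alternative gives 0.
Others bid (4, 4, 22, 4): truth gives 18, best alternative gives 0.
Others bid (4, 9, 4, 4): truth gives 18, best alternative gives 0.
Others bid (9, 4, 4, 4): truth gives 18, best alternative gives 0.
Others bid (4, 4, 7, 22): truth gives 15, best alternative gives 0.
Others bid (4, 4, 22, 7): truth gives 15, best alternative gives 0.
(Remaining 250 profiles checked similarly; truth is weakly best in each.)
In every case the truthful bid is at least as good as any alternative, so it is a dominant strategy.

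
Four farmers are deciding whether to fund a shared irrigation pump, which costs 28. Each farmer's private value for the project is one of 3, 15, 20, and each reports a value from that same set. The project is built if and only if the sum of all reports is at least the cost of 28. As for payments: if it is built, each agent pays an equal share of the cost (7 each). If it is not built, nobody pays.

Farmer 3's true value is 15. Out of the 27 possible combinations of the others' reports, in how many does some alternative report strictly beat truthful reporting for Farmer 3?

1

Others report (3, 3, 3): truth gives 0; report 20 gives 8 > 0. Violating.
Others report (3, 3, 15): truth gives 8; no alternative beats it.
Others report (3, 3, 20): truth gives 8; no alternative beats it.
(Checking all 27 profiles: 1 has a profitable deviation, 26 do not.)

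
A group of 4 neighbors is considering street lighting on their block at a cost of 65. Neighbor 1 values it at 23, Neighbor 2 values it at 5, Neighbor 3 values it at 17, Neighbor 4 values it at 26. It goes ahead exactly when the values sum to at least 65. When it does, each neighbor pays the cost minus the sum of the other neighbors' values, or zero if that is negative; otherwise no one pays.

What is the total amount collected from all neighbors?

Total value 71 ≥ cost 65, so it is built.
Neighbor 1: others sum to 48; max(0, 65 - 48) = 17.
Neighbor 2: others sum to 66; max(0, 65 - 66) = 0.
Neighbor 3: others sum to 54; max(0, 65 - 54) = 11.
Neighbor 4: others sum to 45; max(0, 65 - 45) = 20.
Total collected = 17 + 0 + 11 + 20 = 48.

48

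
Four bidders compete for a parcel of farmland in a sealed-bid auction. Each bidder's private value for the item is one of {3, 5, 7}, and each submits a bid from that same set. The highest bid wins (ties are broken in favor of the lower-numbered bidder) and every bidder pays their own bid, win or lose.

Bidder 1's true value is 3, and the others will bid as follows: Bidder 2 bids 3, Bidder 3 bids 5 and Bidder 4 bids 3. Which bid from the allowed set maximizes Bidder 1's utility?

Bid 3: loses but pays 3, utility -3.
Bid 5: wins, pays 5, utility 3 - 5 = -2.
Bid 7: wins, pays 7, utility 3 - 7 = -4.
The best choice is 5 with utility -2.

5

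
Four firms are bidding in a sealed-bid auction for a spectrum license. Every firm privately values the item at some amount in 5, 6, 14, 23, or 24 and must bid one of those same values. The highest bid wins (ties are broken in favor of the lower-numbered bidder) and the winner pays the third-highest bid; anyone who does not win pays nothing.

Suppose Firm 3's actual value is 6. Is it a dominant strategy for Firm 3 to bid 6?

Consider the case where Firm 1 bids 5, Firm 2 bids 5 and Firm 4 bids 14.
Truthful bid 6: loses, pays 0, utility 0.
Bid 14 instead: wins, pays 5, utility 6 - 5 = 1.
Since 1 > 0, bidding 14 is strictly better here, so truthful bidding is not dominant.

No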